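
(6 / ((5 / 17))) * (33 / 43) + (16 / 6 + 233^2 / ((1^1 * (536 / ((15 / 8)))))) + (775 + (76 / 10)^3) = 1422.21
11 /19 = 0.58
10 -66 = -56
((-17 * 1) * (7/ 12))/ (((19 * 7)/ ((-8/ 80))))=17/ 2280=0.01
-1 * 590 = -590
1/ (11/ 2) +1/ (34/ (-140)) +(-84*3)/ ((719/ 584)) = -208.62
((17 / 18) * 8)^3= 314432 / 729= 431.32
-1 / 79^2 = -1 / 6241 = -0.00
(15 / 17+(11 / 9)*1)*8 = 2576 / 153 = 16.84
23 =23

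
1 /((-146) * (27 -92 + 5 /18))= 9 /85045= 0.00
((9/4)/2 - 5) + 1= -23/8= -2.88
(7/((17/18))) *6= 756/17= 44.47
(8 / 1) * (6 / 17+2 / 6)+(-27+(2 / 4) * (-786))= -21140 / 51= -414.51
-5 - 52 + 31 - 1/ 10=-261/ 10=-26.10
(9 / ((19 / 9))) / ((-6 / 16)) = -216 / 19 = -11.37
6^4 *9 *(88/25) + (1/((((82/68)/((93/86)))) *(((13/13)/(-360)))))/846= 85050391452/2071525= 41056.90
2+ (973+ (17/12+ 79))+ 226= 15377/12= 1281.42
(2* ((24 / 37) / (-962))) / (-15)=8 / 88985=0.00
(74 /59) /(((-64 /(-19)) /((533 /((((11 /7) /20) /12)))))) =39343395 /1298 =30310.78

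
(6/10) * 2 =1.20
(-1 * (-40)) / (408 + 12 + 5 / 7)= 56 / 589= 0.10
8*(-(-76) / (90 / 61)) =18544 / 45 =412.09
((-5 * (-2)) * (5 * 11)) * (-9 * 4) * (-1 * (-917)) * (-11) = 199722600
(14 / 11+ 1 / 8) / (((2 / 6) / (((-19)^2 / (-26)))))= -133209 / 2288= -58.22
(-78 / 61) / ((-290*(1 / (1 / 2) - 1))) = 39 / 8845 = 0.00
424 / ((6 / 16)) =3392 / 3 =1130.67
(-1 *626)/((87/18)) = -3756/29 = -129.52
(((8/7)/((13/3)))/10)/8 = 3/910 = 0.00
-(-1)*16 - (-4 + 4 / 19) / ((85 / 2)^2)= 2196688 / 137275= 16.00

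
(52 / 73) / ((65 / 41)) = 0.45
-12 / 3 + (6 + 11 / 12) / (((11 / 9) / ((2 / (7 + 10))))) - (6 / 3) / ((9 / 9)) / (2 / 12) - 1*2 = -6483 / 374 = -17.33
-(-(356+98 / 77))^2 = -15444900 / 121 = -127643.80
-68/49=-1.39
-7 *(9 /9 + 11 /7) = -18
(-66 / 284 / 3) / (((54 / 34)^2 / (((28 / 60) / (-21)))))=3179 / 4658310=0.00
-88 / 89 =-0.99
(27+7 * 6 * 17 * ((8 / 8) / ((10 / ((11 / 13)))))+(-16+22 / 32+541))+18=656347 / 1040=631.10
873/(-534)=-291/178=-1.63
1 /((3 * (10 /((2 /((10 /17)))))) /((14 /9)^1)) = 119 /675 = 0.18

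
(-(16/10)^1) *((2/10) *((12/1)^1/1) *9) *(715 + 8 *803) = -6168096/25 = -246723.84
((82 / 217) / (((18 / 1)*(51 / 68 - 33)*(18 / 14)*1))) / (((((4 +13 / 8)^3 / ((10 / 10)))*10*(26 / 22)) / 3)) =-461824 / 639537575625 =-0.00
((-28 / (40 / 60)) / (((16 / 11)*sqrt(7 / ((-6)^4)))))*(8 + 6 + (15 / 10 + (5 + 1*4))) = -14553*sqrt(7) / 4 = -9625.90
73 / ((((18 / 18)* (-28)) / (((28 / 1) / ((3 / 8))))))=-584 / 3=-194.67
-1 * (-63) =63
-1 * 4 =-4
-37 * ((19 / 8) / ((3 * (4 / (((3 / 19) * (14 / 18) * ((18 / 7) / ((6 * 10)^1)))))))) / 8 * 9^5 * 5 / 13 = -728271 / 6656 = -109.42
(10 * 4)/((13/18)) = 720/13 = 55.38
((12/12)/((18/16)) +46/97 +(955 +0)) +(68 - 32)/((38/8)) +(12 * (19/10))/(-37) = 2956056877/3068595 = 963.33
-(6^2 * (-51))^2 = -3370896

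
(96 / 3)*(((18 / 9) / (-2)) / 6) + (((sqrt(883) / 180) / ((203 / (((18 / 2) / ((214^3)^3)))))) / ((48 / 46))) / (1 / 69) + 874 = 529*sqrt(883) / 30573135472336188614328320 + 2606 / 3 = 868.67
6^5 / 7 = 7776 / 7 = 1110.86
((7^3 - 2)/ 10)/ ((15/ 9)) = 1023/ 50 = 20.46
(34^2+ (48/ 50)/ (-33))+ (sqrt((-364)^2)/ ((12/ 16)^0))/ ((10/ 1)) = 327902/ 275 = 1192.37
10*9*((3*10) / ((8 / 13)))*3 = 13162.50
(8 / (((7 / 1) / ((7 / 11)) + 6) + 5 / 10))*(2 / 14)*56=3.66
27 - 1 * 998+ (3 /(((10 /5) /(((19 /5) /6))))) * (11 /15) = -291091 /300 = -970.30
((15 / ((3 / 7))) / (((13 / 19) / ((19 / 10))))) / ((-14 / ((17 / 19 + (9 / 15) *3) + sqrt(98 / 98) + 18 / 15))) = -1767 / 52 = -33.98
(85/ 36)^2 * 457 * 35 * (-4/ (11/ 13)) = -1502330375/ 3564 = -421529.29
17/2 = 8.50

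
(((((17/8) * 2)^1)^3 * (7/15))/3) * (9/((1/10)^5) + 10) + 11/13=40237920251/3744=10747307.76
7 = 7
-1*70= -70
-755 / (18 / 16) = -6040 / 9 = -671.11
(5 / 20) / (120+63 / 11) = 11 / 5532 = 0.00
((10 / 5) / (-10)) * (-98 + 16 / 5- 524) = 3094 / 25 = 123.76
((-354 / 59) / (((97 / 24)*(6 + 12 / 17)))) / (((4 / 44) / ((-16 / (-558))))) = -11968 / 171399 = -0.07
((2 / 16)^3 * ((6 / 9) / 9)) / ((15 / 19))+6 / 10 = 62227 / 103680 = 0.60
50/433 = 0.12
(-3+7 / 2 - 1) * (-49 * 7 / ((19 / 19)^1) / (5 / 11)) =3773 / 10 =377.30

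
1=1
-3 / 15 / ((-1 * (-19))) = -1 / 95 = -0.01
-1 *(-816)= 816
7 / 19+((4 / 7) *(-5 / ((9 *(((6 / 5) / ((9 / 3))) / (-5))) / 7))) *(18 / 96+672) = 2838181 / 152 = 18672.24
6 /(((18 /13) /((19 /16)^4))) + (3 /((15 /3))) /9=2845467 /327680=8.68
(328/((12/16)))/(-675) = -1312/2025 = -0.65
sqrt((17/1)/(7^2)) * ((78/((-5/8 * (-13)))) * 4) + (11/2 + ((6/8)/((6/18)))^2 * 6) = 192 * sqrt(17)/35 + 287/8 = 58.49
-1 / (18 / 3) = -0.17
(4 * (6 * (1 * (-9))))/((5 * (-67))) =216/335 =0.64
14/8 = 7/4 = 1.75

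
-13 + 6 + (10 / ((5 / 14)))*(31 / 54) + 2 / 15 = 1243 / 135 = 9.21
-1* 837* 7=-5859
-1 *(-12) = 12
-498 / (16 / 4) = -249 / 2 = -124.50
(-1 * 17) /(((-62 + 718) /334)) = -2839 /328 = -8.66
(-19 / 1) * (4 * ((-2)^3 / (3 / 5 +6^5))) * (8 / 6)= 0.10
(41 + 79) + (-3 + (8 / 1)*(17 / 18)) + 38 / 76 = 2251 / 18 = 125.06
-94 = -94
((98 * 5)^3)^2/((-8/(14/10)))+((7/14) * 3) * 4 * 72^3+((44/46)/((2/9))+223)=-55711180932511548/23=-2422225257935284.70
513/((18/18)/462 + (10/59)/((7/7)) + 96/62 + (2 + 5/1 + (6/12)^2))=866967948/15159337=57.19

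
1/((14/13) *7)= 13/98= 0.13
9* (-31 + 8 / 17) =-4671 / 17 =-274.76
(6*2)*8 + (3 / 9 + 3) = 99.33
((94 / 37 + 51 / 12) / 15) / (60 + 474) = 0.00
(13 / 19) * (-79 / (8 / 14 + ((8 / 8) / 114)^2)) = -4917276 / 51991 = -94.58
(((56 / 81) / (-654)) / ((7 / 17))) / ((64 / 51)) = -289 / 141264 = -0.00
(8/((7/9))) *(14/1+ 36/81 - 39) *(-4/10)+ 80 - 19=5671/35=162.03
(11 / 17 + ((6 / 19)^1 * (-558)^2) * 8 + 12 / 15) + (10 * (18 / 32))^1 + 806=10173425851 / 12920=787416.86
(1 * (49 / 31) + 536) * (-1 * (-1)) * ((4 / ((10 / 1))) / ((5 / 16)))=106656 / 155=688.10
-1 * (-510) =510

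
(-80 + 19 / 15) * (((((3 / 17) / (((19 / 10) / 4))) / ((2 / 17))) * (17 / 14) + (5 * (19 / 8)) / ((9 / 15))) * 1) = -17813023 / 9576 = -1860.17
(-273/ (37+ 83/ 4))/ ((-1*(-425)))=-52/ 4675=-0.01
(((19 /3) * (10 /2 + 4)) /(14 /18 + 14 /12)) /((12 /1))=2.44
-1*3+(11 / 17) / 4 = -193 / 68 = -2.84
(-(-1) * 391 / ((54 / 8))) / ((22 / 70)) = 184.31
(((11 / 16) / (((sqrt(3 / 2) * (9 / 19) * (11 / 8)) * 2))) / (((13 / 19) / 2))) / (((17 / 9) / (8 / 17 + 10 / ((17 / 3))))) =6859 * sqrt(6) / 11271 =1.49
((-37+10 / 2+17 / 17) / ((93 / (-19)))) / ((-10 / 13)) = -8.23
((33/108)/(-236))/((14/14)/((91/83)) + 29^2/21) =-1001/31667424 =-0.00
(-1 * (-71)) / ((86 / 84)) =2982 / 43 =69.35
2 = 2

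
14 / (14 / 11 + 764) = 77 / 4209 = 0.02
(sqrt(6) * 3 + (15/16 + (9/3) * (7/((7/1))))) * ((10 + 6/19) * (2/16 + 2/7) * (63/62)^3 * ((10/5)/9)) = 281802969/72451712 + 13419189 * sqrt(6)/4528232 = 11.15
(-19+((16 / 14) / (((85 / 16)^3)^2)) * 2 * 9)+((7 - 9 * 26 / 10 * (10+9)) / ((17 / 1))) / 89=-4532061705315369 / 234964148234375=-19.29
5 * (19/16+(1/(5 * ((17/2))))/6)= 4861/816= 5.96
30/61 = 0.49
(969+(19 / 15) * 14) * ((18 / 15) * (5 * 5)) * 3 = 88806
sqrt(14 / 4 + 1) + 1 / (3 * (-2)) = -1 / 6 + 3 * sqrt(2) / 2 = 1.95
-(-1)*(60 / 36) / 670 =1 / 402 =0.00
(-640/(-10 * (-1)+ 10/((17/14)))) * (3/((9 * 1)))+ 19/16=-15641/1488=-10.51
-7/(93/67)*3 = -469/31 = -15.13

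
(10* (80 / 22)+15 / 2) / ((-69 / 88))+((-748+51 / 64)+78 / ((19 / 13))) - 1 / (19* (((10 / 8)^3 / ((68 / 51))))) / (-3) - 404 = -36302054293 / 31464000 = -1153.76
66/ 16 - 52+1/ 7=-2673/ 56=-47.73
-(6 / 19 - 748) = 14206 / 19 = 747.68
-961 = -961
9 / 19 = 0.47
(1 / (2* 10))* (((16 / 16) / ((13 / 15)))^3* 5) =3375 / 8788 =0.38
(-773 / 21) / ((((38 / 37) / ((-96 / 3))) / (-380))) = -9152320 / 21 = -435824.76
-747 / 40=-18.68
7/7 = 1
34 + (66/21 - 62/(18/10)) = 170/63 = 2.70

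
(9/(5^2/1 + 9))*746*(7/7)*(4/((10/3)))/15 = 6714/425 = 15.80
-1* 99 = -99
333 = 333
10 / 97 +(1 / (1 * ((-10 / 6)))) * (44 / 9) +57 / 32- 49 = -2330281 / 46560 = -50.05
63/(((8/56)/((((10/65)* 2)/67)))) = 1764/871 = 2.03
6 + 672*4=2694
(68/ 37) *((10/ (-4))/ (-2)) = 85/ 37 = 2.30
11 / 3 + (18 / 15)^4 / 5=38263 / 9375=4.08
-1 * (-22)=22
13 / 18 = 0.72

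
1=1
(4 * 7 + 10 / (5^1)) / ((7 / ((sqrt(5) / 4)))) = 15 * sqrt(5) / 14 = 2.40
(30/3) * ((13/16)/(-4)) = -65/32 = -2.03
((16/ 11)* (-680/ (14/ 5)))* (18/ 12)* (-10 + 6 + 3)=40800/ 77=529.87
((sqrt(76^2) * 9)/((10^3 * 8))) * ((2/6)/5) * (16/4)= 57/2500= 0.02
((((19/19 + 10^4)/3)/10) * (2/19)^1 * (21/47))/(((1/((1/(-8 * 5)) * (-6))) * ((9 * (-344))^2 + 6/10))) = 70007/285319947460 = 0.00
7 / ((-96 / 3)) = -7 / 32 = -0.22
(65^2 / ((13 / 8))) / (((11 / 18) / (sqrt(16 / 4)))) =8509.09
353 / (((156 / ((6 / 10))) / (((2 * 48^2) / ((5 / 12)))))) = 4879872 / 325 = 15014.99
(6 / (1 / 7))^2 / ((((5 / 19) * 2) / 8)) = 134064 / 5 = 26812.80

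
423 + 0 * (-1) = 423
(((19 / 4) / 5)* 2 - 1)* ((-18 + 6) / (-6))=9 / 5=1.80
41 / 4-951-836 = -7107 / 4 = -1776.75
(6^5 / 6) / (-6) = -216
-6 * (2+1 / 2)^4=-1875 / 8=-234.38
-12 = -12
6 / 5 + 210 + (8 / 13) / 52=178474 / 845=211.21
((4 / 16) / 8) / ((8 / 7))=7 / 256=0.03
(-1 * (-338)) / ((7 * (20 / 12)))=1014 / 35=28.97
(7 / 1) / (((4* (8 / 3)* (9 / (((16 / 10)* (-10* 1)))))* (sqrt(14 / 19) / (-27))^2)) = -4617 / 4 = -1154.25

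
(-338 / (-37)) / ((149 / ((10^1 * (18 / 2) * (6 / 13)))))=14040 / 5513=2.55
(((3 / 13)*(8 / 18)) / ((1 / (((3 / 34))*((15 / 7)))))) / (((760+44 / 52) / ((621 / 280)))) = 207 / 3661868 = 0.00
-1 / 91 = -0.01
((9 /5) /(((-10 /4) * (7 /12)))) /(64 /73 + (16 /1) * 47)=-657 /400750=-0.00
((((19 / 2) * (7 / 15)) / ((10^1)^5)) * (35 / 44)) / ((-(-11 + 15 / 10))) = 49 / 13200000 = 0.00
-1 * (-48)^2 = -2304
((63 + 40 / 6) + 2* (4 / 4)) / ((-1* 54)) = -215 / 162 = -1.33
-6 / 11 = -0.55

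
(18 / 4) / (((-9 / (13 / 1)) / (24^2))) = -3744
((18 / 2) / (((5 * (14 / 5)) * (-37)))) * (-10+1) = 81 / 518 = 0.16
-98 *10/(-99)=980/99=9.90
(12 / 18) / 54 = 1 / 81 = 0.01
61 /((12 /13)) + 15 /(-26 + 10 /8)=2881 /44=65.48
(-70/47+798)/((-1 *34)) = -18718/799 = -23.43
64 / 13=4.92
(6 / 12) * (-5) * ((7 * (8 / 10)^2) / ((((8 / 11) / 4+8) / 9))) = -308 / 25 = -12.32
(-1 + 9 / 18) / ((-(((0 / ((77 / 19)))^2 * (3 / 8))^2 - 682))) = -1 / 1364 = -0.00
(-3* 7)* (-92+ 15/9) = 1897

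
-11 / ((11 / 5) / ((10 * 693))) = -34650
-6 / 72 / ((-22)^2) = -1 / 5808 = -0.00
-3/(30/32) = -16/5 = -3.20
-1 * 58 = -58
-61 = -61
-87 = -87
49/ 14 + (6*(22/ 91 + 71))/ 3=26569/ 182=145.98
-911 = -911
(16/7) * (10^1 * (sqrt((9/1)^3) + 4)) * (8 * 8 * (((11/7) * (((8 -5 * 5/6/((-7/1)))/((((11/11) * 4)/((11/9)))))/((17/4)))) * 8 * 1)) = 55464386560/157437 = 352295.75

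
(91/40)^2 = 8281/1600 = 5.18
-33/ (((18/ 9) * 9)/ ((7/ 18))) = -77/ 108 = -0.71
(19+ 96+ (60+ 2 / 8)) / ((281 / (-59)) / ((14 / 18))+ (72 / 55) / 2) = -15923215 / 496908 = -32.04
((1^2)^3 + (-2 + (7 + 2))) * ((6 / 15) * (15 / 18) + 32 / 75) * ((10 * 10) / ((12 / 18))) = 912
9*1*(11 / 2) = 99 / 2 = 49.50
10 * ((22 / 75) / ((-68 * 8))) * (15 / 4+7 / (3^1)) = -803 / 24480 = -0.03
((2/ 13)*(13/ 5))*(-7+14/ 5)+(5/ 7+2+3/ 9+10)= 5968/ 525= 11.37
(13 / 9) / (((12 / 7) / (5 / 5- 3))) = -91 / 54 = -1.69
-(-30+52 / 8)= 23.50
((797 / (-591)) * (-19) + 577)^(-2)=349281 / 126842822500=0.00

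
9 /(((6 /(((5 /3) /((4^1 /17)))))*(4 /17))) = 45.16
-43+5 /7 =-42.29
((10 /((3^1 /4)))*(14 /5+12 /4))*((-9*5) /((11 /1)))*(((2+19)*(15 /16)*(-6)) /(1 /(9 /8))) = 3699675 /88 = 42041.76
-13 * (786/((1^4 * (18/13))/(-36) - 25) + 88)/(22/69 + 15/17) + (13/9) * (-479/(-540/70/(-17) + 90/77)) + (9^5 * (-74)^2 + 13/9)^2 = 7544573730866090828745053/72157708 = 104556726370328875.04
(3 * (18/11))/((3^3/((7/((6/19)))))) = 133/33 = 4.03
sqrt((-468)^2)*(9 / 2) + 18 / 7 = 2108.57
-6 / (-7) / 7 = 6 / 49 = 0.12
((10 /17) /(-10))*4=-4 /17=-0.24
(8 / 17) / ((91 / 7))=8 / 221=0.04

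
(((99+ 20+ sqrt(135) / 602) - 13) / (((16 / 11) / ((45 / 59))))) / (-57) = -8745 / 8968 - 495 *sqrt(15) / 10797472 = -0.98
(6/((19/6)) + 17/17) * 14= 770/19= 40.53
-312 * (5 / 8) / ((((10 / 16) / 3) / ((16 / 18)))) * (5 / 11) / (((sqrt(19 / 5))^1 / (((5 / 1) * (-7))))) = 145600 * sqrt(95) / 209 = 6790.11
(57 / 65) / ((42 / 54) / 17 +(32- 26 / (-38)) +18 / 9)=165699 / 6562400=0.03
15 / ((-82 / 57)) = -10.43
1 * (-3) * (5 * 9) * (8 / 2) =-540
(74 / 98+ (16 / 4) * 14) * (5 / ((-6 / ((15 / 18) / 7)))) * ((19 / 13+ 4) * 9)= -4936275 / 17836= -276.76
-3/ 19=-0.16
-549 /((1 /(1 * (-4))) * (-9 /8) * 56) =-244 /7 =-34.86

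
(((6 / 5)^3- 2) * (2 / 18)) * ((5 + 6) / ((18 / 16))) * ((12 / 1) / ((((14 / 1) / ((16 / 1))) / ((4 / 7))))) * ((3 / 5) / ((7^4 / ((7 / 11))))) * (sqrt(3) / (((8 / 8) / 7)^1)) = -34816 * sqrt(3) / 13505625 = -0.00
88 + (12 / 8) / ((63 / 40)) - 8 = 80.95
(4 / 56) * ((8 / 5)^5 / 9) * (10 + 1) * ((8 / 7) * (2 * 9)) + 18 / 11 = 34475674 / 1684375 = 20.47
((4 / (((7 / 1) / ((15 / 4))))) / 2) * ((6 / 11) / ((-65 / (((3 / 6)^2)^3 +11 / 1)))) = -6345 / 64064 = -0.10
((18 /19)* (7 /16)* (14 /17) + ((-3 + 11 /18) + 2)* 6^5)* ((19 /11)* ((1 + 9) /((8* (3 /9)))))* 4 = -58598505 /748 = -78340.25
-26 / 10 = -2.60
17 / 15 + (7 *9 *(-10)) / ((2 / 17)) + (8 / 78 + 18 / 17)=-17744218 / 3315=-5352.71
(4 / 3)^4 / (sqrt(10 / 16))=512 * sqrt(10) / 405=4.00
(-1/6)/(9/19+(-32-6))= 19/4278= 0.00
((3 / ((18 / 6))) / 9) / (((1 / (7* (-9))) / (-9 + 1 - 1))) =63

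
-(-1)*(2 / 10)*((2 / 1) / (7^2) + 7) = 69 / 49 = 1.41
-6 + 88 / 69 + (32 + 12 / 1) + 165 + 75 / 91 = 1287820 / 6279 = 205.10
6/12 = 1/2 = 0.50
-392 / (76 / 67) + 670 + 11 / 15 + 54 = 108059 / 285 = 379.15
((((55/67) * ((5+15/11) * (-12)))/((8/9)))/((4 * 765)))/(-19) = 105/86564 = 0.00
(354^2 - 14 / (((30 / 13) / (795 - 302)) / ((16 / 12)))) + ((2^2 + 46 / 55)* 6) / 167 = 2005921636 / 16533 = 121328.35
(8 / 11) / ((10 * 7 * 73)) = 0.00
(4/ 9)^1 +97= 877/ 9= 97.44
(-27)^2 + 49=778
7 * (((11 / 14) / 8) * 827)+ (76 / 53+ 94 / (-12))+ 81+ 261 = 2300191 / 2544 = 904.16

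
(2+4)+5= 11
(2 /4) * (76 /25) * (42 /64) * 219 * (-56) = -611667 /50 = -12233.34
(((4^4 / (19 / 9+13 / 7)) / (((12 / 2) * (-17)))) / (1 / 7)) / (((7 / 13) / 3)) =-52416 / 2125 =-24.67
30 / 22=15 / 11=1.36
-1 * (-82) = 82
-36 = -36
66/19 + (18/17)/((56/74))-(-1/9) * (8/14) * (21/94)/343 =152241107/31242498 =4.87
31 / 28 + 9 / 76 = 163 / 133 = 1.23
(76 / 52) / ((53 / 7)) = 133 / 689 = 0.19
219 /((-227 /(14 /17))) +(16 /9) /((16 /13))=22573 /34731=0.65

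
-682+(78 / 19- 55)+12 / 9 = -41699 / 57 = -731.56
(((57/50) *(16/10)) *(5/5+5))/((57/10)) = 48/25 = 1.92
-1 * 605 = -605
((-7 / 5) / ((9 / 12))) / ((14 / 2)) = -4 / 15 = -0.27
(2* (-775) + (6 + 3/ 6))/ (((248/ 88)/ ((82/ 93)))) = -482.91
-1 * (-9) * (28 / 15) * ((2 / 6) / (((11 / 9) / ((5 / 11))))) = 252 / 121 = 2.08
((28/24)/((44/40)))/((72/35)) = 1225/2376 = 0.52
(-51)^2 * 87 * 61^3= 51362849547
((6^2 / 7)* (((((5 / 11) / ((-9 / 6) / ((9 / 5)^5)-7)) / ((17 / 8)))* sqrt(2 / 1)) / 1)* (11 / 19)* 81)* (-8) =36733201920* sqrt(2) / 630111307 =82.44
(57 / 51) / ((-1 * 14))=-19 / 238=-0.08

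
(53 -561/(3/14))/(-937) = 2565/937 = 2.74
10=10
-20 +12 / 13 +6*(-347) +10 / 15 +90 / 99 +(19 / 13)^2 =-11697005 / 5577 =-2097.37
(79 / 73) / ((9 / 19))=1501 / 657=2.28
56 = 56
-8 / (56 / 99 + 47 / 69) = -6.42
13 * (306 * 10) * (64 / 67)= 2545920 / 67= 37998.81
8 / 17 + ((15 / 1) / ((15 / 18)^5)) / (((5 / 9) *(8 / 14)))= 6271072 / 53125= 118.04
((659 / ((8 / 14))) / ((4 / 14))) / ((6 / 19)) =613529 / 48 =12781.85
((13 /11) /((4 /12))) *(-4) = -156 /11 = -14.18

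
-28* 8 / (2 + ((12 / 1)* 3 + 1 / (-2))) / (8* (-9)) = 56 / 675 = 0.08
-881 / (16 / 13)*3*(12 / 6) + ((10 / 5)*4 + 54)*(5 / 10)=-34111 / 8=-4263.88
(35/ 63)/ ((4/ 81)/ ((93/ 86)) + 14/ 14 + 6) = 837/ 10615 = 0.08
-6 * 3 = -18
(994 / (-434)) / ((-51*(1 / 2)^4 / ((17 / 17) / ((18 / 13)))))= 7384 / 14229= 0.52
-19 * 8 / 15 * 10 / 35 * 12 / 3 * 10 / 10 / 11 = -1.05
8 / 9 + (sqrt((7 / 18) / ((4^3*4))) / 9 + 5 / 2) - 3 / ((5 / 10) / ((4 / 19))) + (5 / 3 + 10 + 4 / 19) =sqrt(14) / 864 + 4789 / 342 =14.01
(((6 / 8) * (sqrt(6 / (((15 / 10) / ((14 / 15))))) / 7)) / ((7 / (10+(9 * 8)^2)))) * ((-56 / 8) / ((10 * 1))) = -371 * sqrt(210) / 50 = -107.53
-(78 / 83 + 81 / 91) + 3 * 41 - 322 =-1516868 / 7553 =-200.83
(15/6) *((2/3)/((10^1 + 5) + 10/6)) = 1/10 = 0.10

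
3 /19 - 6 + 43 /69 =-6842 /1311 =-5.22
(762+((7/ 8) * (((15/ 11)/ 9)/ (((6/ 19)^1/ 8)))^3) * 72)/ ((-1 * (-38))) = 233127991/ 2048409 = 113.81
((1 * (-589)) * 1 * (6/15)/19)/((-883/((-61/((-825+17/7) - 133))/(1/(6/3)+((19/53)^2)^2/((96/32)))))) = 1253355563964/706760778634475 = 0.00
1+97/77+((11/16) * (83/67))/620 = 115717661/51177280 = 2.26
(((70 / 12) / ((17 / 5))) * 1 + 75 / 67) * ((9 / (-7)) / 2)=-58125 / 31892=-1.82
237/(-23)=-237/23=-10.30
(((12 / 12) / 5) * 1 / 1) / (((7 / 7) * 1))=1 / 5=0.20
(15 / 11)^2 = 225 / 121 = 1.86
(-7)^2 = 49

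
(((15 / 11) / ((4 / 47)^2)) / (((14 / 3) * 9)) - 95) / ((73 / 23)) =-5129805 / 179872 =-28.52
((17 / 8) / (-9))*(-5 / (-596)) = -85 / 42912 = -0.00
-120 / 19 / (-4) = 30 / 19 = 1.58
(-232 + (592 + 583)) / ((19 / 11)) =10373 / 19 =545.95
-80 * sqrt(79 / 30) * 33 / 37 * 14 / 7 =-176 * sqrt(2370) / 37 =-231.57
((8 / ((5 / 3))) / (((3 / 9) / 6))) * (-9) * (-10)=7776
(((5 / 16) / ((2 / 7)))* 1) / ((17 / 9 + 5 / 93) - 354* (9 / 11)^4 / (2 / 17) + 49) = -142969365 / 169598052416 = -0.00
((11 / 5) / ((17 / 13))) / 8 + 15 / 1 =10343 / 680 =15.21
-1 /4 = -0.25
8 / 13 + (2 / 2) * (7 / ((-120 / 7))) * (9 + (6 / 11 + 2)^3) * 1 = -20336287 / 2076360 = -9.79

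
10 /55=2 /11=0.18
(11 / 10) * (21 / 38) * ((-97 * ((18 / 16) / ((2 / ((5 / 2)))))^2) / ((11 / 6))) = -2474955 / 38912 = -63.60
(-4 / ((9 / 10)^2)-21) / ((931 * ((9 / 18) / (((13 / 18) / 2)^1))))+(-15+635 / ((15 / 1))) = 37074899 / 1357398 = 27.31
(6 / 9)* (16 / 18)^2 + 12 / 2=1586 / 243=6.53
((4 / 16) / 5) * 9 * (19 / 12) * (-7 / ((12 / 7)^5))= -2235331 / 6635520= -0.34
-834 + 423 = -411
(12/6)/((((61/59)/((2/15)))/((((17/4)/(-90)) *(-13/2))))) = 13039/164700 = 0.08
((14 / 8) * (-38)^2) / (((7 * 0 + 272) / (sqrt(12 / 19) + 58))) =133 * sqrt(57) / 136 + 73283 / 136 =546.23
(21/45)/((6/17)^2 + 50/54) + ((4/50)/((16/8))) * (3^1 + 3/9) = 2029/3513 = 0.58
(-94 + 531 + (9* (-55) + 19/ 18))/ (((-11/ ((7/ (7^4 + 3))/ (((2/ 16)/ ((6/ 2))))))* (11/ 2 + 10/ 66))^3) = 0.00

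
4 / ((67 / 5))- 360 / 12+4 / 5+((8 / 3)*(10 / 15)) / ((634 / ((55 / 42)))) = -580003966 / 20070855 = -28.90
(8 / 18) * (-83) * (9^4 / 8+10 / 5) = -545891 / 18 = -30327.28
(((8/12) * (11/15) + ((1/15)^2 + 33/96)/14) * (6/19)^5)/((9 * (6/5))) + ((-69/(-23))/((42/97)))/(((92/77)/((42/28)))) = 277414515869/31892155120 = 8.70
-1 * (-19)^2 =-361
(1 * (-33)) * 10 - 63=-393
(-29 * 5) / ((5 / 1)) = -29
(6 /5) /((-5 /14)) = -84 /25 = -3.36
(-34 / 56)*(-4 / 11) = 17 / 77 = 0.22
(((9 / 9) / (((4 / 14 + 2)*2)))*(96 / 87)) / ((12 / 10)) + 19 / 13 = 3761 / 2262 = 1.66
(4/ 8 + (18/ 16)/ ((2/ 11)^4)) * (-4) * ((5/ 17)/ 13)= -50705/ 544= -93.21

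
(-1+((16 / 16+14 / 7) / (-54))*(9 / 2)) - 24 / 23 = -211 / 92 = -2.29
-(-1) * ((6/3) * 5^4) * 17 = 21250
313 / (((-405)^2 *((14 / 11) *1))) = 0.00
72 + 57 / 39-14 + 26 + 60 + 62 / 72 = 68479 / 468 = 146.32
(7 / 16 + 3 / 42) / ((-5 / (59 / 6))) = -1121 / 1120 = -1.00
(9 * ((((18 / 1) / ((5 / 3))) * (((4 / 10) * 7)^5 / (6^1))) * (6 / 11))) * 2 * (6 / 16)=196036848 / 171875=1140.58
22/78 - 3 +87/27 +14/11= 2287/1287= 1.78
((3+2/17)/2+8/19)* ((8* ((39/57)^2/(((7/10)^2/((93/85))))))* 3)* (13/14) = 31359187080/679912093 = 46.12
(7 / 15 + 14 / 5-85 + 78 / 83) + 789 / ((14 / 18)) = 933.63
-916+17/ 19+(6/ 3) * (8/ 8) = -17349/ 19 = -913.11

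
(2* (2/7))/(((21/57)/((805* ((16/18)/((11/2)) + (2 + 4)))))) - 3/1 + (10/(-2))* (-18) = 5391691/693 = 7780.22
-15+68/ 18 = -101/ 9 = -11.22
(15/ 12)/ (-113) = -5/ 452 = -0.01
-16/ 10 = -8/ 5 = -1.60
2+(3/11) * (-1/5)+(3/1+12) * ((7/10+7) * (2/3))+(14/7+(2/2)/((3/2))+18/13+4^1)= 186608/2145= 87.00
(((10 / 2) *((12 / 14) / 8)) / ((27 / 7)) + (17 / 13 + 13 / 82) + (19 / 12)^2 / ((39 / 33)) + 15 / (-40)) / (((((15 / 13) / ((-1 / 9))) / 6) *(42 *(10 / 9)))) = -10289 / 247968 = -0.04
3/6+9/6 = 2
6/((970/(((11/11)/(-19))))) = -3/9215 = -0.00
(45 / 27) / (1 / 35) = 175 / 3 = 58.33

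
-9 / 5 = -1.80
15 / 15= 1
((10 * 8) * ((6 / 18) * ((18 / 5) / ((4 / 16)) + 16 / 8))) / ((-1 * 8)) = -164 / 3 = -54.67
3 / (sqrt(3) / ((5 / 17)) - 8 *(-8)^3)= 307200 / 419429533 - 255 *sqrt(3) / 419429533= 0.00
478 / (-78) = -239 / 39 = -6.13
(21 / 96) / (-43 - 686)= -7 / 23328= -0.00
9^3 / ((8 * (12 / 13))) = 3159 / 32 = 98.72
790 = 790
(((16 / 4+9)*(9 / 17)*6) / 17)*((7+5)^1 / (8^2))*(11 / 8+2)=28431 / 18496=1.54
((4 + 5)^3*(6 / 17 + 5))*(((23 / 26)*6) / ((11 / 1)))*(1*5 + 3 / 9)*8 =80338.14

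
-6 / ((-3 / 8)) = 16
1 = 1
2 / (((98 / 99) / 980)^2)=1960200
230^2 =52900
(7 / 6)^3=343 / 216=1.59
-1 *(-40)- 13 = 27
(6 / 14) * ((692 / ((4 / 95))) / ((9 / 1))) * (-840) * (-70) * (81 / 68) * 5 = 4659322500 / 17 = 274077794.12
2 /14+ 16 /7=17 /7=2.43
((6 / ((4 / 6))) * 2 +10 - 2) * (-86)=-2236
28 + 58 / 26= 393 / 13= 30.23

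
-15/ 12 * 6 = -15/ 2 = -7.50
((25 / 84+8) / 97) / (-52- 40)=-697 / 749616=-0.00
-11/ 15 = -0.73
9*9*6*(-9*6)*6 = -157464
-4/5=-0.80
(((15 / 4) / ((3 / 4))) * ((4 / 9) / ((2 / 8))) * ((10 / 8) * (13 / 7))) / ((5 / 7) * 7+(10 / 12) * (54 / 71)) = 923 / 252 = 3.66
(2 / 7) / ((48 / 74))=37 / 84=0.44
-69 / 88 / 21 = -0.04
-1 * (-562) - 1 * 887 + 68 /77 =-24957 /77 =-324.12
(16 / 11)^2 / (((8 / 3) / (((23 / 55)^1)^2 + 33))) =9633984 / 366025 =26.32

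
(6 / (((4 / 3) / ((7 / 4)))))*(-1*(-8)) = 63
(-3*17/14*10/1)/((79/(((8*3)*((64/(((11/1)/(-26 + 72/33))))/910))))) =10262016/6089083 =1.69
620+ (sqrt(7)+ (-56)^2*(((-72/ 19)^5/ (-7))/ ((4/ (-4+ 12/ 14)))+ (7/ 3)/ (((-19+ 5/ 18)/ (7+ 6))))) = -233250028422652/ 834445363+ sqrt(7) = -279524.38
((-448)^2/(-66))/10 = -50176/165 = -304.10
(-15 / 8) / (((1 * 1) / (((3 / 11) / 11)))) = -45 / 968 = -0.05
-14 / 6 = -7 / 3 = -2.33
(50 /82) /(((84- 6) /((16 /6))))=100 /4797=0.02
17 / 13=1.31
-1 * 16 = -16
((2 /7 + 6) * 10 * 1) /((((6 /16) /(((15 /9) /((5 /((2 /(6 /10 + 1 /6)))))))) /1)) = 70400 /483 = 145.76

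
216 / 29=7.45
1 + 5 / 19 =24 / 19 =1.26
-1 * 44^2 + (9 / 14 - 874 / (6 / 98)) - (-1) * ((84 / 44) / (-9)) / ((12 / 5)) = -44936279 / 2772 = -16210.78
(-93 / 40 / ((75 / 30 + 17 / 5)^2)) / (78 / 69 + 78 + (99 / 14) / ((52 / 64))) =-973245 / 1279866232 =-0.00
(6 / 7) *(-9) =-54 / 7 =-7.71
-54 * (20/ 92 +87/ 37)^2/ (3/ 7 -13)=225788661/ 7966211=28.34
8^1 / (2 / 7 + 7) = 56 / 51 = 1.10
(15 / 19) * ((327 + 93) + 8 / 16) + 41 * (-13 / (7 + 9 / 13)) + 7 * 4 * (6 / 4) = 578899 / 1900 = 304.68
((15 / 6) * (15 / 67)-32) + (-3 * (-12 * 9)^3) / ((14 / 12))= 3038395853 / 938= 3239227.99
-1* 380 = -380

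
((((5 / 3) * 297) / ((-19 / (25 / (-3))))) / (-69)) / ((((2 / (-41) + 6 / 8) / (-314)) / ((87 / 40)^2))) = 535938183 / 80408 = 6665.23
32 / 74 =0.43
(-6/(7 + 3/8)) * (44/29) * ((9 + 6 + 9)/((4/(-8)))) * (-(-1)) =59.25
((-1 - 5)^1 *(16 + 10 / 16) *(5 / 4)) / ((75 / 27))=-3591 / 80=-44.89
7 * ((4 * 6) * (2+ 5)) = 1176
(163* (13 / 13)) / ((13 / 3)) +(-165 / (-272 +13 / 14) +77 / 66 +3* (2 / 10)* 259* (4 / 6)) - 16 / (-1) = 158.99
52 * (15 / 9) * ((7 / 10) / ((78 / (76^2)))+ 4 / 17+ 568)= 8222144 / 153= 53739.50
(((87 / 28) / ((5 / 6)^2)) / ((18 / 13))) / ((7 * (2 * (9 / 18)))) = 1131 / 2450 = 0.46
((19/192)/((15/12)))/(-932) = -19/223680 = -0.00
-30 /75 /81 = -2 /405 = -0.00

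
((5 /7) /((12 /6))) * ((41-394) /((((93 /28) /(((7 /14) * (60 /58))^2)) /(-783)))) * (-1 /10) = -714825 /899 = -795.13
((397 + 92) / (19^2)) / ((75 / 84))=1.52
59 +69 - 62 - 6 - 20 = 40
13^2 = 169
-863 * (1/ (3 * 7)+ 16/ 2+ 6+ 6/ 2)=-308954/ 21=-14712.10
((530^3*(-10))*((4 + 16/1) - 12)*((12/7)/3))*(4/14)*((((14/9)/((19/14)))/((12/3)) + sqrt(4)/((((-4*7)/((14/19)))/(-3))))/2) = -190562560000/441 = -432114648.53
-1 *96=-96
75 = 75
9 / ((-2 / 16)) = -72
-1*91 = -91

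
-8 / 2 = -4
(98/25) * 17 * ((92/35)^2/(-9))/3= -287776/16875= -17.05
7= 7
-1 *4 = -4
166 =166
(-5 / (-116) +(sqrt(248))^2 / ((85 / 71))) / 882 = 2042953 / 8696520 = 0.23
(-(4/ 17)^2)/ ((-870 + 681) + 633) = -4/ 32079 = -0.00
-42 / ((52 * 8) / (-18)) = 189 / 104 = 1.82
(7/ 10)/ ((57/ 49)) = 343/ 570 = 0.60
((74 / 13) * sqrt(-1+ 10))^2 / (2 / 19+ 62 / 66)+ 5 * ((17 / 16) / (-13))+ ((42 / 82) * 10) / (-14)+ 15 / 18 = 60826116899 / 217847760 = 279.21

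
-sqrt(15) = -3.87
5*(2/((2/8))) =40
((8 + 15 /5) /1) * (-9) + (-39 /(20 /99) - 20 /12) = -293.72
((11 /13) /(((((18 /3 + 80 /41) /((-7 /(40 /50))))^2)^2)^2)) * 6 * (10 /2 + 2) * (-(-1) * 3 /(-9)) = -1384541359696746751530078125 /54341808516323969947664384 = -25.48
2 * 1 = 2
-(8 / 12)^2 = -4 / 9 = -0.44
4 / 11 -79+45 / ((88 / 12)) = -145 / 2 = -72.50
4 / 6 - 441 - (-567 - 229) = 1067 / 3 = 355.67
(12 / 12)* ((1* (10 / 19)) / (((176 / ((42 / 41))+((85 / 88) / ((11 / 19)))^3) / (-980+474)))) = -96381988792320 / 63860054498689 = -1.51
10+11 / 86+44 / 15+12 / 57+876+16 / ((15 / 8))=22005203 / 24510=897.81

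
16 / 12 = 4 / 3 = 1.33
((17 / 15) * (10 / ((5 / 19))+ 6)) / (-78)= -374 / 585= -0.64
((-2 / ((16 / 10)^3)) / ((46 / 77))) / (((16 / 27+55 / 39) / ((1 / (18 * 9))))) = -125125 / 49671168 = -0.00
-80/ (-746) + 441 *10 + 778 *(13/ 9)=18577252/ 3357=5533.89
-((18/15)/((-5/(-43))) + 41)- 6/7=-9131/175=-52.18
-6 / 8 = -3 / 4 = -0.75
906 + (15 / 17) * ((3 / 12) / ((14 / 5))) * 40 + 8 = 109141 / 119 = 917.15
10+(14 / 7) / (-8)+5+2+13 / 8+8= 211 / 8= 26.38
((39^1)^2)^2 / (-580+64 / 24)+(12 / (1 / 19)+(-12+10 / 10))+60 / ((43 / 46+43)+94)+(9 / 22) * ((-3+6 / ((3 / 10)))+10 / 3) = -30473979025 / 8058996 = -3781.36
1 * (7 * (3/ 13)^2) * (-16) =-1008/ 169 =-5.96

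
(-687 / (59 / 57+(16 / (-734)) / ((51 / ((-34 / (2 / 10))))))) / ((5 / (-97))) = 12031.43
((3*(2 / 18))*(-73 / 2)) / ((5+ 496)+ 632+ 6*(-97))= -73 / 3306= -0.02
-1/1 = -1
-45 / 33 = -15 / 11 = -1.36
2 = 2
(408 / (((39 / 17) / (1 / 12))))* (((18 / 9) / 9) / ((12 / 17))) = 4913 / 1053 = 4.67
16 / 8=2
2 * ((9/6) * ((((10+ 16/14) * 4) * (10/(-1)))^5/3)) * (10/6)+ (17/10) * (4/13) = -32028387655679428562/1092455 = -29317809571725.54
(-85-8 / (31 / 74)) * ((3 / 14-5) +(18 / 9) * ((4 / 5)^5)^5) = 9190510199889926581283 / 18477439880371093750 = 497.39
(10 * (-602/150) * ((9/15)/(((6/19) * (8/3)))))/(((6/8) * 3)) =-5719/450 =-12.71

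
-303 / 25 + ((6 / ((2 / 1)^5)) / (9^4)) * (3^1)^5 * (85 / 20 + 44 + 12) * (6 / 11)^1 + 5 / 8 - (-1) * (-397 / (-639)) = -59861759 / 5623200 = -10.65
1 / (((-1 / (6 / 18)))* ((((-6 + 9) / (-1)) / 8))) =8 / 9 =0.89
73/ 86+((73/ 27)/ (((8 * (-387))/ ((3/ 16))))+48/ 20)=7241683/ 2229120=3.25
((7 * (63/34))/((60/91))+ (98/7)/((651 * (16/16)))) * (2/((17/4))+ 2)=8717947/179180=48.65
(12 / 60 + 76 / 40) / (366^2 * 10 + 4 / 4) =21 / 13395610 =0.00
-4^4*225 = -57600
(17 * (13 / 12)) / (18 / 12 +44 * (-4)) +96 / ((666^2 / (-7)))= -2762029 / 25800174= -0.11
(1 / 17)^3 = 1 / 4913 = 0.00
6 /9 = 2 /3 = 0.67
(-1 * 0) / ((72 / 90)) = 0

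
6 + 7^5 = 16813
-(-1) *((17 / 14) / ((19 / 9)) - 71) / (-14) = 5.03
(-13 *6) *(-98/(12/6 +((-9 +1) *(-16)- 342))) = -1911/53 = -36.06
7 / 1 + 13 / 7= 62 / 7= 8.86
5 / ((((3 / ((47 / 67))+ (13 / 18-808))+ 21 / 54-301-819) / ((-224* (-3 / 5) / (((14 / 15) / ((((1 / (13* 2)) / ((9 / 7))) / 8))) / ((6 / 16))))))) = -8883 / 16915912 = -0.00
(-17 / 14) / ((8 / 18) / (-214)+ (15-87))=16371 / 970732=0.02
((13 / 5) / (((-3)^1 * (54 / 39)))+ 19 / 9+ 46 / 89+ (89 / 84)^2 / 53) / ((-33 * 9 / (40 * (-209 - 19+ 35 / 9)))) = 2037345719023 / 33362199486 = 61.07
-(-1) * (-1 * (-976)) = 976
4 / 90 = 0.04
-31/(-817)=31/817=0.04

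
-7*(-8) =56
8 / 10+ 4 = 24 / 5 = 4.80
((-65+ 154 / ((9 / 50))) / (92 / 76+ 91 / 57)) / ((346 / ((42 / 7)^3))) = 243333 / 1384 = 175.82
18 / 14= 9 / 7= 1.29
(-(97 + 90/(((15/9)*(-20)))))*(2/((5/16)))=-15088/25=-603.52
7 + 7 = 14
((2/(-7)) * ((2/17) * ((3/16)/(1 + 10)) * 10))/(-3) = 5/2618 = 0.00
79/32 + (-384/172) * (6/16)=1.63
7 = 7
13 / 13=1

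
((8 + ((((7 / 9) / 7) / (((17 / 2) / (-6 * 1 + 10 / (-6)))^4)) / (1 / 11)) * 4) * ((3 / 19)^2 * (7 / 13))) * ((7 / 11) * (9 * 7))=18049782296 / 2984957019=6.05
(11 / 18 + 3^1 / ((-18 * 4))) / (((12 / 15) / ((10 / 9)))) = 1025 / 1296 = 0.79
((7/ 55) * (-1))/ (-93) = 7/ 5115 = 0.00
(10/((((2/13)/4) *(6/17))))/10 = 221/3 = 73.67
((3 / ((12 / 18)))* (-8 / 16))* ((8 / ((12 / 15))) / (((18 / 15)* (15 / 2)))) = -5 / 2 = -2.50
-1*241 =-241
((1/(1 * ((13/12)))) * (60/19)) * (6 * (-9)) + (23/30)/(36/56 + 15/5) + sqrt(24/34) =-29703433/188955 + 2 * sqrt(51)/17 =-156.36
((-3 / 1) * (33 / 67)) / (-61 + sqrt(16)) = 33 / 1273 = 0.03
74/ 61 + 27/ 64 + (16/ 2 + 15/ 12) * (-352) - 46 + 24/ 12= -3298.37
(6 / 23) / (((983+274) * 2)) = 1 / 9637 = 0.00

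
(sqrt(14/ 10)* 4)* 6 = 28.40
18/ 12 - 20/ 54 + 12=709/ 54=13.13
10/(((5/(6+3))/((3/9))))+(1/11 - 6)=1/11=0.09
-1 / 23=-0.04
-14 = -14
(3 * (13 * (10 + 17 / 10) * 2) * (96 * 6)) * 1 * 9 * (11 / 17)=3061182.49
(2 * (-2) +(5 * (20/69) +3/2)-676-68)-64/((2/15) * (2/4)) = -235297/138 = -1705.05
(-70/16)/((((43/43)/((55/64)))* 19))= -1925/9728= -0.20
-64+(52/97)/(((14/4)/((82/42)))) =-908312/14259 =-63.70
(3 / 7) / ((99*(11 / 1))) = 1 / 2541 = 0.00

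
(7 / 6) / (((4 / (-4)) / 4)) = -14 / 3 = -4.67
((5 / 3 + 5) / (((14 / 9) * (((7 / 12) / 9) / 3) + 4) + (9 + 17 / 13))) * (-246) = -6216912 / 54365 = -114.36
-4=-4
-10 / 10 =-1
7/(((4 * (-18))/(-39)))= 91/24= 3.79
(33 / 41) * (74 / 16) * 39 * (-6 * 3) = -2613.24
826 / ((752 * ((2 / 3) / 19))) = 23541 / 752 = 31.30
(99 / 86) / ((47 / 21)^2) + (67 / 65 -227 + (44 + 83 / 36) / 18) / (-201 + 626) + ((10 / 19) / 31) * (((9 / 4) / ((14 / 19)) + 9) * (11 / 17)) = -1145576521238819 / 7010593709301000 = -0.16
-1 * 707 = -707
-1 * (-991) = 991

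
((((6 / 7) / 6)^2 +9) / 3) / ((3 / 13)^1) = 5746 / 441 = 13.03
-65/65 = -1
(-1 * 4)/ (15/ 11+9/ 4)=-176/ 159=-1.11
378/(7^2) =54/7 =7.71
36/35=1.03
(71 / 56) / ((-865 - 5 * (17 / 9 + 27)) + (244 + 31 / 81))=-5751 / 3470320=-0.00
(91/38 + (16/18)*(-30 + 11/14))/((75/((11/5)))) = -124157/179550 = -0.69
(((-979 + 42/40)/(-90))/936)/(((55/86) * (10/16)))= 841037/28957500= 0.03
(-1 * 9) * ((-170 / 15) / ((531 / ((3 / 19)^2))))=102 / 21299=0.00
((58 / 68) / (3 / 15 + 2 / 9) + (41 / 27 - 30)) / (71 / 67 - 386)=30923113 / 449846622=0.07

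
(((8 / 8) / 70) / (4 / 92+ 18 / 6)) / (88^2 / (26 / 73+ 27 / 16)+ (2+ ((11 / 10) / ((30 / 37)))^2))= 641700 / 518556400831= 0.00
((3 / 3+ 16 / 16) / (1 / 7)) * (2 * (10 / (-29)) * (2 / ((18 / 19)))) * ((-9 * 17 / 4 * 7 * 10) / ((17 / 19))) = 60996.55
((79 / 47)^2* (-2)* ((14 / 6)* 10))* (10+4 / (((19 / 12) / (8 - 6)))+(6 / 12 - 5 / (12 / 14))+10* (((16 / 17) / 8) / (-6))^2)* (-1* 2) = 839678119840 / 327499713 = 2563.90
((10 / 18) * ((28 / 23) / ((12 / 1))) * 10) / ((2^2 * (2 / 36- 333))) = -175 / 413517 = -0.00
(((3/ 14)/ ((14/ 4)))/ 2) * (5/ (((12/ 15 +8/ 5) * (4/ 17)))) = 425/ 1568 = 0.27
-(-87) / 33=29 / 11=2.64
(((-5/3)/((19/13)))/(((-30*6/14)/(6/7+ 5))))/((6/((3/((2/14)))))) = 3731/2052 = 1.82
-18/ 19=-0.95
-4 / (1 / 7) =-28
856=856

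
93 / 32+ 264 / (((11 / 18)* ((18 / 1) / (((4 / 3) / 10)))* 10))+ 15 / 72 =8243 / 2400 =3.43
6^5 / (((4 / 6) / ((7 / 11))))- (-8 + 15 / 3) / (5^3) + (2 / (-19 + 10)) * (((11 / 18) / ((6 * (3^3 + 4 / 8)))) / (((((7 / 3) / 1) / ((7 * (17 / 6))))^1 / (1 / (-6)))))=29760796903 / 4009500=7422.57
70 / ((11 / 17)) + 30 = 138.18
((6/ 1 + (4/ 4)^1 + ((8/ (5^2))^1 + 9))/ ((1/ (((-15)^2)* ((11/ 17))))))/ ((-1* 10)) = -1188/ 5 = -237.60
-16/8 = -2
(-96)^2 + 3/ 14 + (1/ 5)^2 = 3225689/ 350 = 9216.25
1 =1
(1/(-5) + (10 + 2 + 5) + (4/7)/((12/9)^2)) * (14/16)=2397/160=14.98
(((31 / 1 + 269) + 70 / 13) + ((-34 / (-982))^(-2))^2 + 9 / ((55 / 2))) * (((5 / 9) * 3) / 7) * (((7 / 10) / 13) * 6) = 41574091075379 / 776327695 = 53552.25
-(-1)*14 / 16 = 7 / 8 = 0.88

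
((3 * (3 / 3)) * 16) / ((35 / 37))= 1776 / 35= 50.74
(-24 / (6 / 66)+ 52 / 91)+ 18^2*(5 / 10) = -710 / 7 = -101.43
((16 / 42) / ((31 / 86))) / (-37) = -688 / 24087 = -0.03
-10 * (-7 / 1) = 70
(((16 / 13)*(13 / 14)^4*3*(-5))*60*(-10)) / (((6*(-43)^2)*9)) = 1098500 / 13318347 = 0.08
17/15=1.13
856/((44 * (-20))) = -0.97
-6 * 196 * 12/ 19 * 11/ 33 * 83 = -390432/ 19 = -20549.05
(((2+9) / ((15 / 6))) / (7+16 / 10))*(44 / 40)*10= 242 / 43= 5.63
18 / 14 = 9 / 7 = 1.29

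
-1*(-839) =839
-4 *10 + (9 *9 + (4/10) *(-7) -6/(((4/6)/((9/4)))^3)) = -246349/1280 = -192.46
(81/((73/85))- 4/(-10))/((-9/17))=-587707/3285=-178.91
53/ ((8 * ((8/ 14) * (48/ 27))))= 3339/ 512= 6.52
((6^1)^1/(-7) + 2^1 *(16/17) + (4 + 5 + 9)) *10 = 22640/119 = 190.25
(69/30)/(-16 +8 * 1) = -23/80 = -0.29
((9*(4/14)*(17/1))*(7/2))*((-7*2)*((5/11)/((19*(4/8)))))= -21420/209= -102.49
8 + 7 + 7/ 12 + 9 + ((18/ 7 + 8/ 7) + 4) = 2713/ 84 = 32.30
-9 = -9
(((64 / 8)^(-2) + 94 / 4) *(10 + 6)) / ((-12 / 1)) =-1505 / 48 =-31.35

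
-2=-2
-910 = -910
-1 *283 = -283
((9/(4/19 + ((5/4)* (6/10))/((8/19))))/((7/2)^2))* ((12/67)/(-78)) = -43776/51684269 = -0.00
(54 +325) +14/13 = 4941/13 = 380.08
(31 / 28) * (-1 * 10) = -155 / 14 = -11.07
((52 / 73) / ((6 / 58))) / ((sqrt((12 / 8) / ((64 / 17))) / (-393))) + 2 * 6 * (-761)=-9132 - 1580384 * sqrt(102) / 3723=-13419.16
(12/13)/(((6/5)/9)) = 6.92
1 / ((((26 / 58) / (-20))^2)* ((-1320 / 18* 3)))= -16820 / 1859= -9.05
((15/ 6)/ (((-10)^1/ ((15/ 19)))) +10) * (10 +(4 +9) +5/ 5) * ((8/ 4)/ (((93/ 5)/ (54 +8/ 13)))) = 10579000/ 7657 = 1381.61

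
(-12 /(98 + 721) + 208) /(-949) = -56780 /259077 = -0.22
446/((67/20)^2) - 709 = -3004301/4489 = -669.26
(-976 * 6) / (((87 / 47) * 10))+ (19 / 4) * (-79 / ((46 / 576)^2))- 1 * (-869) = -4470696363 / 76705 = -58284.29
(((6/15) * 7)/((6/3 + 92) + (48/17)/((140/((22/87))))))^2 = 583560649/657768038841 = 0.00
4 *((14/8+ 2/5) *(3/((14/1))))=129/70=1.84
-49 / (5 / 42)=-411.60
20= 20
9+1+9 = 19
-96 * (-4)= 384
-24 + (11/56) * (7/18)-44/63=-8273/336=-24.62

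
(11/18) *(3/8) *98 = 539/24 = 22.46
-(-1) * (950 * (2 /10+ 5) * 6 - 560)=29080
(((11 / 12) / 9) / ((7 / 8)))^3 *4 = 42592 / 6751269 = 0.01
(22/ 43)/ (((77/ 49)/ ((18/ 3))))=84/ 43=1.95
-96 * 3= -288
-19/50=-0.38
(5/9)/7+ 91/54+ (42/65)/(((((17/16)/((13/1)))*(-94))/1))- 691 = -1040948353/1510110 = -689.32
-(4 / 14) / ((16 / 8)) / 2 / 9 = -1 / 126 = -0.01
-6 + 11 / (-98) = -599 / 98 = -6.11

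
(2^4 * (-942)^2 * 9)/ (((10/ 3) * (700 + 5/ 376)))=8007572736/ 146225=54762.00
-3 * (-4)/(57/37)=148/19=7.79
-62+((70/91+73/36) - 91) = -150.20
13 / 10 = 1.30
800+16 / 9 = 7216 / 9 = 801.78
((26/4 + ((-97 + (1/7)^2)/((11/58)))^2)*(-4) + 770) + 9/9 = -2509423799/2401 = -1045157.77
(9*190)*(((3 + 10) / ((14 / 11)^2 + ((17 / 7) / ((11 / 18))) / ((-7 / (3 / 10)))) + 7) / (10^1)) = 2730.61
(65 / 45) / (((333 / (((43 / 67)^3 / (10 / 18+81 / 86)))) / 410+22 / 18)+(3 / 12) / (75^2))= 2277776166250 / 9182330246733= 0.25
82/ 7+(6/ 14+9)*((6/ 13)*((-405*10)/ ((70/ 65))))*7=-114545.43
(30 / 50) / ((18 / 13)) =0.43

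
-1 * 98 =-98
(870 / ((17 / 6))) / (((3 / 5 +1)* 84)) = 2175 / 952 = 2.28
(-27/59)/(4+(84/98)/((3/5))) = -189/2242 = -0.08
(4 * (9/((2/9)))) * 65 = 10530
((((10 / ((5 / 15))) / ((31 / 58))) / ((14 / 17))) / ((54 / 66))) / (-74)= -1.13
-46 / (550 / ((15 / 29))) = -0.04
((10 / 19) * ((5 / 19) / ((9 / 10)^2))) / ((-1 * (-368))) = 625 / 1345086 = 0.00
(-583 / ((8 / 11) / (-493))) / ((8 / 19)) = 60070571 / 64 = 938602.67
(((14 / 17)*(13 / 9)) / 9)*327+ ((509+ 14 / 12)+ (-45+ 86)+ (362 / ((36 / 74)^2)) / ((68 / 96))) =842653 / 306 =2753.77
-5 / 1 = -5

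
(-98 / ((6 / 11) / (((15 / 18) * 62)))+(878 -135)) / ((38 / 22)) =-845438 / 171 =-4944.08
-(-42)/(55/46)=1932/55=35.13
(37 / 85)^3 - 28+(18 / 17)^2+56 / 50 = -25.68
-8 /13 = -0.62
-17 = -17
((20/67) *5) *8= 800/67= 11.94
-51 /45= -17 /15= -1.13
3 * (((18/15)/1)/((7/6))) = 108/35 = 3.09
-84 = -84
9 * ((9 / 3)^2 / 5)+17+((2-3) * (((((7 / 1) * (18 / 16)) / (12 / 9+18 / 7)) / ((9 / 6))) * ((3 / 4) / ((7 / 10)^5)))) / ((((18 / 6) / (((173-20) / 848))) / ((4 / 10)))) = 985507067 / 29813560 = 33.06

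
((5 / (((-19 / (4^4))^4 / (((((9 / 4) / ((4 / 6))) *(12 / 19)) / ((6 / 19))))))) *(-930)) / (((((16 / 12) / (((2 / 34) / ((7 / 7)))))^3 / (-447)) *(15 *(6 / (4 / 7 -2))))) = -2824654867660800 / 4481869511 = -630240.32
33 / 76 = 0.43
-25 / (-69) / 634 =25 / 43746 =0.00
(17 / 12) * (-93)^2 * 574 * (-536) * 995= -3750881425620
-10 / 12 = -5 / 6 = -0.83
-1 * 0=0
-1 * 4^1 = -4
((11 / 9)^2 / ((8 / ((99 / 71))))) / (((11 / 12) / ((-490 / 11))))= -2695 / 213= -12.65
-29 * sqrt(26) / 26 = -5.69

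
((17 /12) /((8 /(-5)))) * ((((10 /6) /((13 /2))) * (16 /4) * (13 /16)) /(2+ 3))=-85 /576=-0.15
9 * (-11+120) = 981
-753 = -753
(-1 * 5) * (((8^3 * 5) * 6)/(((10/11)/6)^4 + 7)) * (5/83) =-56924208000/86133997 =-660.88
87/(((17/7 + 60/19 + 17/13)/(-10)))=-150423/1192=-126.19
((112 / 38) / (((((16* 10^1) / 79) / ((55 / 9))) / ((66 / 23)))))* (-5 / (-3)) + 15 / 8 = 1397255 / 31464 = 44.41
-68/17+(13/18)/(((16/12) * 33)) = -3155/792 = -3.98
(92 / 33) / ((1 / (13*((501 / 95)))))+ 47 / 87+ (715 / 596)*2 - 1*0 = 5257892327 / 27092670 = 194.07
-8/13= -0.62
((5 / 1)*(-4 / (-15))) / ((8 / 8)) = 4 / 3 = 1.33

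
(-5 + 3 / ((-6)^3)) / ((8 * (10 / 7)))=-2527 / 5760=-0.44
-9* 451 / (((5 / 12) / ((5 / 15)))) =-16236 / 5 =-3247.20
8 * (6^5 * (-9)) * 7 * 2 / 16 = -489888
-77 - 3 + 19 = -61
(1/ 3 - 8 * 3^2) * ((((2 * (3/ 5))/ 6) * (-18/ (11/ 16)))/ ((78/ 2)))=1376/ 143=9.62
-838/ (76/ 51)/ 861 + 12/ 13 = 38273/ 141778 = 0.27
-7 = -7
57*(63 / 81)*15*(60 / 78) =511.54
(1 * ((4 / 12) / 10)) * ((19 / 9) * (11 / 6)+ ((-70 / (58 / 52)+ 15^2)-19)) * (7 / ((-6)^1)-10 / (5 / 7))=-20964307 / 281880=-74.37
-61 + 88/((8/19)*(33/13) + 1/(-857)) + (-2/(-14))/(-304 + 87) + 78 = 99.42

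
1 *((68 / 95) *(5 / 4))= 0.89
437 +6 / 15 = 2187 / 5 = 437.40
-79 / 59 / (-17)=79 / 1003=0.08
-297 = -297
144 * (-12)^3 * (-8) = 1990656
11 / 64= 0.17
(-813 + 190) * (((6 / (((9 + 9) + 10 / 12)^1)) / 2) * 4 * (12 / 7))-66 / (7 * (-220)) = -5382381 / 7910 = -680.45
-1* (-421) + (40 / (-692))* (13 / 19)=1383697 / 3287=420.96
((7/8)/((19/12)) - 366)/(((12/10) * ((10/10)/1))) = -23145/76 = -304.54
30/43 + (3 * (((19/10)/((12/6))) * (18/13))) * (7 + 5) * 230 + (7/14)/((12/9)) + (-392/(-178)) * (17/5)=21691326409/1990040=10899.94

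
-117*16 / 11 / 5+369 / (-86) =-181287 / 4730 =-38.33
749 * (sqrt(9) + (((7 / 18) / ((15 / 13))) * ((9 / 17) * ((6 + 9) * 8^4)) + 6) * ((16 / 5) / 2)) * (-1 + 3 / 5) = -447007694 / 85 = -5258914.05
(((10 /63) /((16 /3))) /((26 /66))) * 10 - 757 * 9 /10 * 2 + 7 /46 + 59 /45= -512510021 /376740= -1360.38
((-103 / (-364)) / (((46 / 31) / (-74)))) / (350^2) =-0.00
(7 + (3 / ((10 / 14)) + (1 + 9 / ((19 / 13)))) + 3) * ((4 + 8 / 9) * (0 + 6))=178552 / 285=626.50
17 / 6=2.83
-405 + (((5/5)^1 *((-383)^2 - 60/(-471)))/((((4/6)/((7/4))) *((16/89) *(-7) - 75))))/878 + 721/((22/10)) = -56490009847/680407856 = -83.02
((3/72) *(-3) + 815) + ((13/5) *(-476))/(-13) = 36403/40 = 910.08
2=2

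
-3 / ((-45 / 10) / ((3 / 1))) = 2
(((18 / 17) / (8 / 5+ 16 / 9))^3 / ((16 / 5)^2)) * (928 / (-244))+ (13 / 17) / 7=2882169603689 / 29468999698432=0.10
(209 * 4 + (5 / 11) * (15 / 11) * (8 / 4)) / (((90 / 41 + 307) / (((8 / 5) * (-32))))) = -1063307776 / 7669585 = -138.64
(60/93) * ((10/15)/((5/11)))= 88/93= 0.95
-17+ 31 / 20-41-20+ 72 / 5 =-1241 / 20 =-62.05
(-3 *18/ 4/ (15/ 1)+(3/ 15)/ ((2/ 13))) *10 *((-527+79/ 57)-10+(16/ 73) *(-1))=-8918408/ 4161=-2143.33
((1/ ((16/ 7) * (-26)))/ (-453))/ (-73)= -0.00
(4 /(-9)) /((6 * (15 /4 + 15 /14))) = -0.02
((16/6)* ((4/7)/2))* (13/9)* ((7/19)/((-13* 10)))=-8/2565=-0.00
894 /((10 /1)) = 447 /5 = 89.40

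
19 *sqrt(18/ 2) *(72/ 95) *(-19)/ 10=-2052/ 25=-82.08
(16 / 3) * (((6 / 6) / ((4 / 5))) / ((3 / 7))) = 140 / 9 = 15.56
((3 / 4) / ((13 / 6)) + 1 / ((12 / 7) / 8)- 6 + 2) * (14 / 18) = 553 / 702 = 0.79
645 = 645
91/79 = 1.15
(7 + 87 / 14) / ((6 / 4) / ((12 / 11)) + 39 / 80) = 7400 / 1043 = 7.09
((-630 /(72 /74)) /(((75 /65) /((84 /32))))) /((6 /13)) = -306397 /96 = -3191.64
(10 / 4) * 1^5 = 5 / 2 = 2.50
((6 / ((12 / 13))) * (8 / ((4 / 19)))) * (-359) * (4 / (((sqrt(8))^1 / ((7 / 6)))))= -620711 * sqrt(2) / 6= -146302.99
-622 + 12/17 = -10562/17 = -621.29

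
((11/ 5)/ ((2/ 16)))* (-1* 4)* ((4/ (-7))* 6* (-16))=-3861.94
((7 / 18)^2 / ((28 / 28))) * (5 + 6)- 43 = -13393 / 324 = -41.34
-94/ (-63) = 94/ 63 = 1.49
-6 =-6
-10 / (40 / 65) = -65 / 4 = -16.25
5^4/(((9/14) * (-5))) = -1750/9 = -194.44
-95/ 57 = -5/ 3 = -1.67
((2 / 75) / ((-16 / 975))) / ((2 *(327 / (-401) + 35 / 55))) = 57343 / 12640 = 4.54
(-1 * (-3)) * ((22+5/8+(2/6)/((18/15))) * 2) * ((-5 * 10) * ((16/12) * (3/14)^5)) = -1113075/268912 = -4.14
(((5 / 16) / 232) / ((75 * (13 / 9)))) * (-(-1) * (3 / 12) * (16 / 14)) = 3 / 844480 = 0.00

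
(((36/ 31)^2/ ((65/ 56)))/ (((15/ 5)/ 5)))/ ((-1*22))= -12096/ 137423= -0.09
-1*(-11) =11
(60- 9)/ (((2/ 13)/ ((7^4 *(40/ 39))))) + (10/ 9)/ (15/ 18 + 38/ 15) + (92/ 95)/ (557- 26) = 4159209092092/ 5094945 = 816340.33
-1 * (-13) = 13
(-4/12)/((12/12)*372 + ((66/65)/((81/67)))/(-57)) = -33345/37211546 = -0.00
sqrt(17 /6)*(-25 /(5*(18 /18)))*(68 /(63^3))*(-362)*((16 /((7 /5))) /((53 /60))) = 98464000*sqrt(102) /92767437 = 10.72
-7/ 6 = -1.17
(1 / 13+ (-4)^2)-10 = 79 / 13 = 6.08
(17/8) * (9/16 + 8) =2329/128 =18.20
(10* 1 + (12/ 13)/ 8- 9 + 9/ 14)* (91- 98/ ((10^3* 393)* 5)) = 160.00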